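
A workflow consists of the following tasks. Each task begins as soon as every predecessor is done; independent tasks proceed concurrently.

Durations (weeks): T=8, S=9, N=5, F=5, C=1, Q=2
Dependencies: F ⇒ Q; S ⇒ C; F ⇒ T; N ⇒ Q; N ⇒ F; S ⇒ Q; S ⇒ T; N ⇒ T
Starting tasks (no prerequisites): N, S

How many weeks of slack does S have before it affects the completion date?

Critical path: N→F→T = 5+5+8 = 18, so the finish is 18 weeks.
The longest chain containing S totals 17 weeks.
Float = 18 − 17 = 1.

1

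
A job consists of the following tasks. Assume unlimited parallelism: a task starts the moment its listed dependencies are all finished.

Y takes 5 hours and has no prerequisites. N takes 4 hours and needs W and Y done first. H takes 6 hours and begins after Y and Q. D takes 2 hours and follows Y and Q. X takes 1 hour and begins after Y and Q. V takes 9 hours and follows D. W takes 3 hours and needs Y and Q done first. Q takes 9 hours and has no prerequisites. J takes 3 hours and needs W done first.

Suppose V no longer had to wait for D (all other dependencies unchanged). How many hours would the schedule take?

16

Original critical path: Q→D→V = 9+2+9 = 20 ⇒ 20 hours.
Without D→V, V's earliest start moves from 11 to 0.
New critical path: Q→W→N = 9+3+4 = 16 ⇒ 16 hours.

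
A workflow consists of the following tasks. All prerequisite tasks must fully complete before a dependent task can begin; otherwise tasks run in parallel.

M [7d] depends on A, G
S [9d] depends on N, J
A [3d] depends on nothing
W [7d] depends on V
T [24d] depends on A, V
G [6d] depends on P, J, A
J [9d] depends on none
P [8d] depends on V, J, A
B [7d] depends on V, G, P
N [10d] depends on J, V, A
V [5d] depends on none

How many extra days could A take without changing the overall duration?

J→P→G→B = 9+8+6+7 = 30 sets the makespan at 30 days.
The longest chain containing A totals 27 days.
So A can slip 6 − 3 = 3 days.

3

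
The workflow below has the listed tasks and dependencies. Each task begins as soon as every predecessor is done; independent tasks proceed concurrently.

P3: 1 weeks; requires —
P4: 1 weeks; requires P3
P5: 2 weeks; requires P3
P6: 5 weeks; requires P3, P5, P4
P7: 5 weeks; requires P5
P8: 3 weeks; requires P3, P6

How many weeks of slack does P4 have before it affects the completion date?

P3→P5→P6→P8 = 1+2+5+3 = 11 sets the makespan at 11 weeks.
The longest chain containing P4 totals 10 weeks.
So P4 can slip 3 − 2 = 1 week.

1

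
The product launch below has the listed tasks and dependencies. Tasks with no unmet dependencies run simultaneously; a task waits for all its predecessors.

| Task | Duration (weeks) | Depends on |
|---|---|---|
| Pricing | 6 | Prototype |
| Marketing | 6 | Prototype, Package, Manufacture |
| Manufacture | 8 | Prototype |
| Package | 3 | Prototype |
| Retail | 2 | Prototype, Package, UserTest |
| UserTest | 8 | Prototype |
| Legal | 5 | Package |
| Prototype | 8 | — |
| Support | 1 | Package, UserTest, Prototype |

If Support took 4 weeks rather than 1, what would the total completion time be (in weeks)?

22

Baseline: Prototype→Manufacture→Marketing = 8+8+6 = 22 → 22 weeks.
The longest path through Support is only 17 weeks, so Support has float 5.
No other chain overtakes it, so the finish is 22 weeks.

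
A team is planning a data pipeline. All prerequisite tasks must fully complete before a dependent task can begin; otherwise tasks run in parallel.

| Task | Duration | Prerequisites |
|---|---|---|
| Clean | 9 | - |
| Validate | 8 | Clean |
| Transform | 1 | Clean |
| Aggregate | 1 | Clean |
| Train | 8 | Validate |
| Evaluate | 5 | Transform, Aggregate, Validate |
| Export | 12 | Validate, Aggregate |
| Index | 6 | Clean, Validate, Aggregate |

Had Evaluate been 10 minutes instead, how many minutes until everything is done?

29

Actual critical path: Clean→Validate→Export = 9+8+12 = 29 ⇒ 29 minutes.
The longest path through Evaluate is only 22 minutes, so Evaluate has float 7.
The critical path is still Clean→Validate→Export; finish is now 29 minutes.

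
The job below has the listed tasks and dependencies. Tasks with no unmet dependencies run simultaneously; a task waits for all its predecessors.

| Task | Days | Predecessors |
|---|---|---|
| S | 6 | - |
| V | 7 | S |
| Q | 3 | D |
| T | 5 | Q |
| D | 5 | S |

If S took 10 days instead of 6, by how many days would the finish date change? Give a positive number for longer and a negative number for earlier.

The binding path is S→D→Q→T = 6+5+3+5 = 19; finish at 19 days.
S is on the critical path; changing it to 10 makes that path 23 days.
That remains the longest chain; total 23 days.
Change in finish: 23 − 19 = +4 days.

4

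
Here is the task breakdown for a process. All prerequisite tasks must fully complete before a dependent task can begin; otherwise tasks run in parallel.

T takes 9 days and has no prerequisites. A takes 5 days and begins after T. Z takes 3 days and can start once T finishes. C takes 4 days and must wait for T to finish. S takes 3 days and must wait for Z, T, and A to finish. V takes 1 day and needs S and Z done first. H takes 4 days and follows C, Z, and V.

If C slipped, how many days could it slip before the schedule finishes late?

T→A→S→V→H = 9+5+3+1+4 = 22 sets the makespan at 22 days.
C finishes as early as 13 and must finish by 18.
Slack of C = 14 − 9 = 5 days.

5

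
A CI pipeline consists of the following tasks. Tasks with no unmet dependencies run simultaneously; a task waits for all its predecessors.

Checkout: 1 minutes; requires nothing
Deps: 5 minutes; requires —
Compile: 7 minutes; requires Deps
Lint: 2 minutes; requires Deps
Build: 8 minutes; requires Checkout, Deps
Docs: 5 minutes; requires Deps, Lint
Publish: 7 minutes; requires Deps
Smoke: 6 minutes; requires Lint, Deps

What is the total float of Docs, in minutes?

The longest chain is Deps→Lint→Smoke = 5+2+6 = 13; overall finish 13 minutes.
Docs finishes as early as 12 and must finish by 13.
Slack of Docs = 8 − 7 = 1 minute.

1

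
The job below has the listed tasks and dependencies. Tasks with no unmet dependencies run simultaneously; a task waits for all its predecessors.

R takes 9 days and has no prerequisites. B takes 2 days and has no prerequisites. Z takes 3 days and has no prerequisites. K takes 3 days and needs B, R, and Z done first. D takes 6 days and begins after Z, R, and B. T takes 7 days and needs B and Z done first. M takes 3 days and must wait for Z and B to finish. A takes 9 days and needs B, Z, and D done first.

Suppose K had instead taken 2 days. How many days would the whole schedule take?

As given, the longest chain is R→D→A = 9+6+9 = 24, so the finish is 24 days.
The longest path through K is only 12 days, so K has float 12.
No other chain overtakes it, so the finish is 24 days.

24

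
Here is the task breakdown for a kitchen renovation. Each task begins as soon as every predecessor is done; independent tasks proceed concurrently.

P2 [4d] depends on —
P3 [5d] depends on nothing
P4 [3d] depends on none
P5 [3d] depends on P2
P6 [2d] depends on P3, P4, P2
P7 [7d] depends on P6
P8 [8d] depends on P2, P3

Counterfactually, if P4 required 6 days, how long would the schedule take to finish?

15

Baseline: P3→P6→P7 = 5+2+7 = 14 → 14 days.
P4 is off the critical path — its longest chain is 12 days, giving 2 of slack.
The binding chain switches to P4→P6→P7 = 6+2+7 = 15; finish 15 days.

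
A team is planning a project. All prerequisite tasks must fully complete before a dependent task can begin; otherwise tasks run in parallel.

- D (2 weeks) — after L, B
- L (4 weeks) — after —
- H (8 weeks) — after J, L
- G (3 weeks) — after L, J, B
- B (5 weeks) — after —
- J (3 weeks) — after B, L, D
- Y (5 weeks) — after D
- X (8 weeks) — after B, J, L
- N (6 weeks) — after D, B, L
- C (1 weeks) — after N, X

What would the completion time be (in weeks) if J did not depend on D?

17

Original critical path: B→D→J→X→C = 5+2+3+8+1 = 19 ⇒ 19 weeks.
Without D→J, J's earliest start moves from 7 to 5.
After: B→J→X→C = 5+3+8+1 = 17 → 17 weeks.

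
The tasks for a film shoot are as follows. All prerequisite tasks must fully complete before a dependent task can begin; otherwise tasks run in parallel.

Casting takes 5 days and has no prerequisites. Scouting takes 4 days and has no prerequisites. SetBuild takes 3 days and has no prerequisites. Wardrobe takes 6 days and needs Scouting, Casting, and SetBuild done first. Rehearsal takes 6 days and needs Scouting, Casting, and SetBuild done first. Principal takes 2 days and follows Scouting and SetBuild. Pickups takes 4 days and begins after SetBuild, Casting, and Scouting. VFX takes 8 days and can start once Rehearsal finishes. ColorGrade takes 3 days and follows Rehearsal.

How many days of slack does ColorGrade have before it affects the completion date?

The longest chain is Casting→Rehearsal→VFX = 5+6+8 = 19; overall finish 19 days.
ColorGrade finishes as early as 14 and must finish by 19.
Float = 19 − 14 = 5.

5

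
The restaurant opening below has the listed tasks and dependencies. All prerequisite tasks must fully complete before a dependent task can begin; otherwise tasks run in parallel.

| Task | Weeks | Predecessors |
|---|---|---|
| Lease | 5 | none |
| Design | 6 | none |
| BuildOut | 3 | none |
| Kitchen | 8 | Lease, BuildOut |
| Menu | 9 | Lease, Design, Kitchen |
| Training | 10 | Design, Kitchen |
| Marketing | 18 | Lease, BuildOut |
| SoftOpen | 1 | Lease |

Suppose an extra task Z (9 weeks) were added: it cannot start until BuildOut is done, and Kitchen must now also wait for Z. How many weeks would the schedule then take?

Originally the schedule takes 23 weeks.
With Z inserted, Kitchen now waits for max(Lease, BuildOut, Z).
New critical path: BuildOut→Z→Kitchen→Training = 3+9+8+10 = 30 ⇒ 30 weeks.

30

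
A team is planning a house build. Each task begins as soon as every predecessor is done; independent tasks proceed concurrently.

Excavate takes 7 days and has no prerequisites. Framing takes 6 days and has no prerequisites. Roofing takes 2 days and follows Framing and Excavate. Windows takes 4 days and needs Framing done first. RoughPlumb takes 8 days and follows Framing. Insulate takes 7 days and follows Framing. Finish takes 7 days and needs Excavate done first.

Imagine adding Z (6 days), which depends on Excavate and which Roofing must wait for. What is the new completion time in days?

15

Originally the schedule takes 14 days.
With Z inserted, Roofing now waits for max(Framing, Excavate, Z).
New critical path: Excavate→Z→Roofing = 7+6+2 = 15 ⇒ 15 days.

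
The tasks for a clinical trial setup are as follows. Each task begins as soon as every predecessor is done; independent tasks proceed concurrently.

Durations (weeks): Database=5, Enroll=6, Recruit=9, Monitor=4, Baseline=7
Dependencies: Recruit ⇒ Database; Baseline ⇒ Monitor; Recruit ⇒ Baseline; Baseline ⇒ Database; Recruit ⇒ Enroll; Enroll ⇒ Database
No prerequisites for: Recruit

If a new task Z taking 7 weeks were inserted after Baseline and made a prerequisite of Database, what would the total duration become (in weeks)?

28

Originally the plan takes 21 weeks.
With Z inserted, Database now waits for max(Enroll, Recruit, Baseline, Z).
New critical path: Recruit→Baseline→Z→Database = 9+7+7+5 = 28 ⇒ 28 weeks.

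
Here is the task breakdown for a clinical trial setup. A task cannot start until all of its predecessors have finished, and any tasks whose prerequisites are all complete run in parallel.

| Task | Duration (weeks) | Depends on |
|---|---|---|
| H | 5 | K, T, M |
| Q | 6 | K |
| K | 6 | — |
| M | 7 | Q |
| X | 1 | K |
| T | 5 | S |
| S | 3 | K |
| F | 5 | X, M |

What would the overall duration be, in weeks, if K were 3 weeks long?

Baseline: K→Q→M→F = 6+6+7+5 = 24 → 24 weeks.
K is on the critical path; changing it to 3 makes that path 21 weeks.
That remains the longest chain; total 21 weeks.

21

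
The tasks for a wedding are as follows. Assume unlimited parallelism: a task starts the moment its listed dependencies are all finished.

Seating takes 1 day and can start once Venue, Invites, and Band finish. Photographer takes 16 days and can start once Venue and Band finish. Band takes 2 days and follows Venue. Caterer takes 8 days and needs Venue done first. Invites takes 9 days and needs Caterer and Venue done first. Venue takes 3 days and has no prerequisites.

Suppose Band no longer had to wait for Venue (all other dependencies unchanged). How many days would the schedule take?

21

Original critical path: Venue→Caterer→Invites→Seating = 3+8+9+1 = 21 ⇒ 21 days.
Without Venue→Band, Band's earliest start moves from 3 to 0.
The longest chain is now Venue→Caterer→Invites→Seating = 3+8+9+1 = 21, so the schedule takes 21 days.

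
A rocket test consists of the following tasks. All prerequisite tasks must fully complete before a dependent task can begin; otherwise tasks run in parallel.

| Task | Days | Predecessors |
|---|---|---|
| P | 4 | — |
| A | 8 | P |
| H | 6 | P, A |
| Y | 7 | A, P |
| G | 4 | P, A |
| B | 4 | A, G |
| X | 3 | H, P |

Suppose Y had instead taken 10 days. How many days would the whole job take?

22

Actual critical path: P→A→H→X = 4+8+6+3 = 21 ⇒ 21 days.
Y is off the critical path — its longest chain is 19 days, giving 2 of slack.
The binding chain switches to P→A→Y = 4+8+10 = 22; finish 22 days.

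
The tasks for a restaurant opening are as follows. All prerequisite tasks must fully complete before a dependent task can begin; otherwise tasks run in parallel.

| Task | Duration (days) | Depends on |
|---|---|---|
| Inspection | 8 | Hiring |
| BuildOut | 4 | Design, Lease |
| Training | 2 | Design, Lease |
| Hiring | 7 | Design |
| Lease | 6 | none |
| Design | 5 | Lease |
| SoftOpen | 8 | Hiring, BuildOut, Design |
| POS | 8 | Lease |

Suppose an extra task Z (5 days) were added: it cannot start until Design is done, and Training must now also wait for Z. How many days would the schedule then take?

26

Originally the schedule takes 26 days.
With Z inserted, Training now waits for max(Design, Lease, Z).
New critical path: Lease→Design→Hiring→SoftOpen = 6+5+7+8 = 26 ⇒ 26 days.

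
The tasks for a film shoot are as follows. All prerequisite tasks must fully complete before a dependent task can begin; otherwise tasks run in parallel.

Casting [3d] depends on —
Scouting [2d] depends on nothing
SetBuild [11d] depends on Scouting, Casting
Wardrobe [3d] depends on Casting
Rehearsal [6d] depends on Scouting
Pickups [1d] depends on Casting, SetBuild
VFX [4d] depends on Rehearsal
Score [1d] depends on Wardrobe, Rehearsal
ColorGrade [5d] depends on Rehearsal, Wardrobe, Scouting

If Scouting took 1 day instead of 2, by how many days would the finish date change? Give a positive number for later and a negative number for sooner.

0

Actual critical path: Casting→SetBuild→Pickups = 3+11+1 = 15 ⇒ 15 days.
Scouting has 1 day of float (longest path through it is 14).
That remains the longest chain; total 15 days.
Change in finish: 15 − 15 = +0 days.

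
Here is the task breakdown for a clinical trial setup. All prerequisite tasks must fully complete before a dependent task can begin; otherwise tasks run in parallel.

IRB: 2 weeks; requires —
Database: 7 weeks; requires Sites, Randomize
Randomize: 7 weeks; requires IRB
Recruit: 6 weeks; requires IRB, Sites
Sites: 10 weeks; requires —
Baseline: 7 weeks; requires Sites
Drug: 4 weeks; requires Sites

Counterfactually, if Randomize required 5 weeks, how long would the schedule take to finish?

17

As given, the longest chain is Sites→Baseline = 10+7 = 17, so the finish is 17 weeks.
Randomize has 1 week of float (longest path through it is 16).
The critical path is still Sites→Baseline; finish is now 17 weeks.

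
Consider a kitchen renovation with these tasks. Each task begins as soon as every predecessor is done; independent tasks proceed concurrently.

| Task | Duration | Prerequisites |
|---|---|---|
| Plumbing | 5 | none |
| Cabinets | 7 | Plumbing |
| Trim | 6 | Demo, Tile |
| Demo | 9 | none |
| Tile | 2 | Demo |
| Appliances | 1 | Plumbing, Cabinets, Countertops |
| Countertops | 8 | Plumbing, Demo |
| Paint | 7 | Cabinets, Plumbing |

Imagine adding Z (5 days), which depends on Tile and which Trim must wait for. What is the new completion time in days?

22

Originally the kitchen renovation takes 19 days.
With Z inserted, Trim now waits for max(Demo, Tile, Z).
New critical path: Demo→Tile→Z→Trim = 9+2+5+6 = 22 ⇒ 22 days.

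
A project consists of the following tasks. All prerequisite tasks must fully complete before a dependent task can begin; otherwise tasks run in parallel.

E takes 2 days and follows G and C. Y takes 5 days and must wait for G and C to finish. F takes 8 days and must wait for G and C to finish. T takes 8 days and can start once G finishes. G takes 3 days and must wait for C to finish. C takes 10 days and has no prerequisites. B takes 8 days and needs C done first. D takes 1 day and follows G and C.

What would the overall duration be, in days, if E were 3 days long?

Critical path before the change: C→G→F = 10+3+8 = 21 giving 21 days.
E has 6 days of float (longest path through it is 15).
No other chain overtakes it, so the finish is 21 days.

21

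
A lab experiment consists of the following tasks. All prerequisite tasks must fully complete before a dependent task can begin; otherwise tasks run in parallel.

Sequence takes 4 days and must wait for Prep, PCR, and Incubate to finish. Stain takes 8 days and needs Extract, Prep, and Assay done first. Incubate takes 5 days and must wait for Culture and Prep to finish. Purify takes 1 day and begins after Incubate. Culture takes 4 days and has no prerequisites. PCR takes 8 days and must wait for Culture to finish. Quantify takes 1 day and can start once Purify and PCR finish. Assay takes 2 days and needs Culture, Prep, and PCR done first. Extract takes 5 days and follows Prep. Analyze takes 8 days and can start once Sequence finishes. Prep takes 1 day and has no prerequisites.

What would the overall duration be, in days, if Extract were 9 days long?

24

Baseline: Culture→PCR→Sequence→Analyze = 4+8+4+8 = 24 → 24 days.
The longest path through Extract is only 14 days, so Extract has float 10.
The critical path is still Culture→PCR→Sequence→Analyze; finish is now 24 days.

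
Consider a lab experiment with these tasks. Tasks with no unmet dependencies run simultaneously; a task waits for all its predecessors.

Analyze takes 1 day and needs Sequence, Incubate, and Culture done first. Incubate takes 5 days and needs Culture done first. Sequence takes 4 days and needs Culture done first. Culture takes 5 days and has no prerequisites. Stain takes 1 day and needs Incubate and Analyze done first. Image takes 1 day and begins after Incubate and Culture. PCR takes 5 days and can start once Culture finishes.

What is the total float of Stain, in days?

The longest chain is Culture→Incubate→Analyze→Stain = 5+5+1+1 = 12; overall finish 12 days.
Longest path through Stain: 12 days (earliest finish 12, latest finish 12).
Float = 12 − 12 = 0.

0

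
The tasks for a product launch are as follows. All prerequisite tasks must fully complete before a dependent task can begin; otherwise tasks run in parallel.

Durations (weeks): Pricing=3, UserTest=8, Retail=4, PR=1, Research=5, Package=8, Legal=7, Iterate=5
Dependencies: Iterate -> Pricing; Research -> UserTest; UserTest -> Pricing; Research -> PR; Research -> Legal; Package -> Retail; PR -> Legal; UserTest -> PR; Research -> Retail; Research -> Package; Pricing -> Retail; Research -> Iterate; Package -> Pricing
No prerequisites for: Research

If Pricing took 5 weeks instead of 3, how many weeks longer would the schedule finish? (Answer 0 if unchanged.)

1

As given, the longest chain is Research→UserTest→PR→Legal = 5+8+1+7 = 21, so the finish is 21 weeks.
Pricing is off the critical path — its longest chain is 20 weeks, giving 1 of slack.
New critical path: Research→UserTest→Pricing→Retail = 5+8+5+4 = 22 ⇒ 22 weeks.
Change in finish: 22 − 21 = +1 weeks.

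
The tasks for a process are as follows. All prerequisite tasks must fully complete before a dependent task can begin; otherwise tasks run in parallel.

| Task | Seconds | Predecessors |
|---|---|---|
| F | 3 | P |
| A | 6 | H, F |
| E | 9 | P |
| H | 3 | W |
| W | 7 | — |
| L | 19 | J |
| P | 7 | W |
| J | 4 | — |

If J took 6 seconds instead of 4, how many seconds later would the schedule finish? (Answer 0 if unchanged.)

2

Baseline: J→L = 4+19 = 23 → 23 seconds.
J lies on that path, so at 6 seconds the path becomes 25 seconds.
The critical path is still J→L; finish is now 25 seconds.
Change in finish: 25 − 23 = +2 seconds.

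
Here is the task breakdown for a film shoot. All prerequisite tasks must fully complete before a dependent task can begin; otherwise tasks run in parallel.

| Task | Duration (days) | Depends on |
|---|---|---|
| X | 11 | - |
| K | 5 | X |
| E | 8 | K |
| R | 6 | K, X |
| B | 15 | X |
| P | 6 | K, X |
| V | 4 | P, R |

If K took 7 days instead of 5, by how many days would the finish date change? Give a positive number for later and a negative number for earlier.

Critical path before the change: X→K→R→V = 11+5+6+4 = 26 giving 26 days.
K is on the critical path; changing it to 7 makes that path 28 days.
No other chain overtakes it, so the finish is 28 days.
Change in finish: 28 − 26 = +2 days.

2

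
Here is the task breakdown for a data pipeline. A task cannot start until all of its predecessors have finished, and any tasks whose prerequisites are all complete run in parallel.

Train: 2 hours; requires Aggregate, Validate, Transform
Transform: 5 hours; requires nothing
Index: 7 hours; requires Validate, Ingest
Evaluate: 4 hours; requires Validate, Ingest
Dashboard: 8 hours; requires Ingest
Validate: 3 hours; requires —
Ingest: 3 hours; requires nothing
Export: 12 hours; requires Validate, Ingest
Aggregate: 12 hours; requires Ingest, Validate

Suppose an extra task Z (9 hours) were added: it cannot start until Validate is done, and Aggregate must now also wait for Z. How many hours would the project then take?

26

Originally the project takes 17 hours.
With Z inserted, Aggregate now waits for max(Ingest, Validate, Z).
New critical path: Validate→Z→Aggregate→Train = 3+9+12+2 = 26 ⇒ 26 hours.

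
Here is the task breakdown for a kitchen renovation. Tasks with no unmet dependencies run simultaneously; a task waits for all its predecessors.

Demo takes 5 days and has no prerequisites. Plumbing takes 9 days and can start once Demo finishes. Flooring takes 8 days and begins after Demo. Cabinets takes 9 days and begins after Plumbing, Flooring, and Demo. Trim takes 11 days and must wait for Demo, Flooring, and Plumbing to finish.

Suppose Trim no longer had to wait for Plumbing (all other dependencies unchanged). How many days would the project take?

24

With the dependency in place, Demo→Plumbing→Trim = 5+9+11 = 25 sets the finish at 25 days.
Without Plumbing→Trim, Trim's earliest start moves from 14 to 13.
New critical path: Demo→Flooring→Trim = 5+8+11 = 24 ⇒ 24 days.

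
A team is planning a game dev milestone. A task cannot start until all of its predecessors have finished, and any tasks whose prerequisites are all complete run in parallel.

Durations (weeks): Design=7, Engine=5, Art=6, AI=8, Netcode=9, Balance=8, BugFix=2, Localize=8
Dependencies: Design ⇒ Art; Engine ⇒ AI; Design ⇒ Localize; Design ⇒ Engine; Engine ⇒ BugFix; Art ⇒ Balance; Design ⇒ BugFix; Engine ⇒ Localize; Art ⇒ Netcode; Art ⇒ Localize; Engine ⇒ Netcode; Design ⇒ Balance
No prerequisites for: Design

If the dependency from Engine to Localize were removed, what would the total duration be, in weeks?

Original critical path: Design→Art→Netcode = 7+6+9 = 22 ⇒ 22 weeks.
Dropping Engine→Localize doesn't change Localize's earliest start (13); another predecessor still binds.
New critical path: Design→Art→Netcode = 7+6+9 = 22 ⇒ 22 weeks.

22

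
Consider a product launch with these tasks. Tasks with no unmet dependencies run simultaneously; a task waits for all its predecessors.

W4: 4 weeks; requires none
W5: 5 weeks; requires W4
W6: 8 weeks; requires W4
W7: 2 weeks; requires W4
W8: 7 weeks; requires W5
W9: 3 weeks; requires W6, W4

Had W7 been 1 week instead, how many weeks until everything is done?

16

Actual critical path: W4→W5→W8 = 4+5+7 = 16 ⇒ 16 weeks.
The longest path through W7 is only 6 weeks, so W7 has float 10.
No other chain overtakes it, so the finish is 16 weeks.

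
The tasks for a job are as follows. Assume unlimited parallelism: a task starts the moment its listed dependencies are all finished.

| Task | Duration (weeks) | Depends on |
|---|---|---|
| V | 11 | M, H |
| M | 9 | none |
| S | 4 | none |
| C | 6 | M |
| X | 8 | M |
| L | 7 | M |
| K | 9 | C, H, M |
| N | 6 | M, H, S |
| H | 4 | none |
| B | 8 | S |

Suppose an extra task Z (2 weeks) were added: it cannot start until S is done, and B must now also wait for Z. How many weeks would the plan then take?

24

Originally the plan takes 24 weeks.
With Z inserted, B now waits for max(S, Z).
New critical path: M→C→K = 9+6+9 = 24 ⇒ 24 weeks.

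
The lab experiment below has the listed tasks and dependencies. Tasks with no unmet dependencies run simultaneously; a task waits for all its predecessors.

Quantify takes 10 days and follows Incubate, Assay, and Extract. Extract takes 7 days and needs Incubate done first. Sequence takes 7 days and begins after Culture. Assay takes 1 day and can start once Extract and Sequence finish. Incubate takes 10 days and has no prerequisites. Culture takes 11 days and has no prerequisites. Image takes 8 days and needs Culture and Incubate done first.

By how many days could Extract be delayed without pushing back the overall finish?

Culture→Sequence→Assay→Quantify = 11+7+1+10 = 29 sets the makespan at 29 days.
Longest path through Extract: 28 days (earliest finish 17, latest finish 18).
Float = 29 − 28 = 1.

1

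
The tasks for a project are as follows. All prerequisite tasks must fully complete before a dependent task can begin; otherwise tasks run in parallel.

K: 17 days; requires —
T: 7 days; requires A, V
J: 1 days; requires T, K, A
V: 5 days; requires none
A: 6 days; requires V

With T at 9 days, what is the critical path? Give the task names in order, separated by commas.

Critical path before the change: V→A→T→J = 5+6+7+1 = 19 giving 19 days.
Since T is critical, the +2 change carries straight to that chain (now 21 days).
No other chain overtakes it, so the finish is 21 days.

V, A, T, J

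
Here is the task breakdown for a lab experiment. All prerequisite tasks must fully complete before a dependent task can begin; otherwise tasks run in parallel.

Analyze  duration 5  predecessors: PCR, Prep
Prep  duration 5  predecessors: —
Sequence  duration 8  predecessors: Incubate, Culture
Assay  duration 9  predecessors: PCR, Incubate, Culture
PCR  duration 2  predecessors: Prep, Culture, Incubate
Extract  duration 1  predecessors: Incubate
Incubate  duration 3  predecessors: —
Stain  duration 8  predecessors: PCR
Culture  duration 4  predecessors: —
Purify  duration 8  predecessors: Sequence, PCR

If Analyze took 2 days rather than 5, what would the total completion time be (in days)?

20

The binding path is Culture→Sequence→Purify = 4+8+8 = 20; finish at 20 days.
Analyze has 8 days of float (longest path through it is 12).
No other chain overtakes it, so the finish is 20 days.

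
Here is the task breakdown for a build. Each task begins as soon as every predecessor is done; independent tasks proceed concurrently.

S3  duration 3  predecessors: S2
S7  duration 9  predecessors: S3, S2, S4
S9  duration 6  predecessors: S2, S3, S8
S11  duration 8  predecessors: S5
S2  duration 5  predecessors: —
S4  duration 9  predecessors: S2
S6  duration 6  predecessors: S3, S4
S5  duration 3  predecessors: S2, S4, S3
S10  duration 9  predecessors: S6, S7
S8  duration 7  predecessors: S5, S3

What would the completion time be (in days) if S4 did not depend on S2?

27

Original critical path: S2→S4→S7→S10 = 5+9+9+9 = 32 ⇒ 32 days.
Without S2→S4, S4's earliest start moves from 5 to 0.
The longest chain is now S4→S7→S10 = 9+9+9 = 27, so the plan takes 27 days.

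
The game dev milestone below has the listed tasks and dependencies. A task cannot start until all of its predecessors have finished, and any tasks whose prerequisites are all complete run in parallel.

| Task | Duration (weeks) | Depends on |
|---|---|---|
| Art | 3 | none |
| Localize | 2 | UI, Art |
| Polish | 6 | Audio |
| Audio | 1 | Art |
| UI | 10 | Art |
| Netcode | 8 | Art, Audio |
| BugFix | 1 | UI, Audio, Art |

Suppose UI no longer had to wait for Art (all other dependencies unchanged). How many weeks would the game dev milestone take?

12

Before: longest chain Art→UI→Localize = 3+10+2 = 15, finish 15.
Without Art→UI, UI's earliest start moves from 3 to 0.
New critical path: Art→Audio→Netcode = 3+1+8 = 12 ⇒ 12 weeks.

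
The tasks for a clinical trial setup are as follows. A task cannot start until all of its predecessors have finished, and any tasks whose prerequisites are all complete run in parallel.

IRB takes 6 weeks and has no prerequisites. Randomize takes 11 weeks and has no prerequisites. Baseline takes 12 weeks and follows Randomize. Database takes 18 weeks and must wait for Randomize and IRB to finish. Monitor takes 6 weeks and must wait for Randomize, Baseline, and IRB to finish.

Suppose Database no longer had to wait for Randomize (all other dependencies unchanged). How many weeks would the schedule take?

29

With the dependency in place, Randomize→Baseline→Monitor = 11+12+6 = 29 sets the finish at 29 weeks.
Without Randomize→Database, Database's earliest start moves from 11 to 6.
The longest chain is now Randomize→Baseline→Monitor = 11+12+6 = 29, so the schedule takes 29 weeks.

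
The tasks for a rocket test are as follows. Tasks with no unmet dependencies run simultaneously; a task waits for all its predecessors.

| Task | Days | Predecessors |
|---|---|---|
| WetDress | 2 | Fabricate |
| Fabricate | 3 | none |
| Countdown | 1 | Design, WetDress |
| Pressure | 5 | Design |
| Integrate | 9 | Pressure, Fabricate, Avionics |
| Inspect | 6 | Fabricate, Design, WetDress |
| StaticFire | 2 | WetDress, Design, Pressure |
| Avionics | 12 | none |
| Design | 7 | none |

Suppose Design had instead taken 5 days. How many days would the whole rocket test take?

21

The binding path is Design→Pressure→Integrate = 7+5+9 = 21; finish at 21 days.
Since Design is critical, the -2 change carries straight to that chain (now 19 days).
New critical path: Avionics→Integrate = 12+9 = 21 ⇒ 21 days.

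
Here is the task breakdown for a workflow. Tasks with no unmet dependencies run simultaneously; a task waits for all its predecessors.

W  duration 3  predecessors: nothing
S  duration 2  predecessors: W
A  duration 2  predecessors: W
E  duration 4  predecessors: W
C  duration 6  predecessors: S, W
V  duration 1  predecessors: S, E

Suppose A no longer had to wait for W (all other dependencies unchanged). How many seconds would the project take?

With the dependency in place, W→S→C = 3+2+6 = 11 sets the finish at 11 seconds.
Without W→A, A's earliest start moves from 3 to 0.
The longest chain is now W→S→C = 3+2+6 = 11, so the project takes 11 seconds.

11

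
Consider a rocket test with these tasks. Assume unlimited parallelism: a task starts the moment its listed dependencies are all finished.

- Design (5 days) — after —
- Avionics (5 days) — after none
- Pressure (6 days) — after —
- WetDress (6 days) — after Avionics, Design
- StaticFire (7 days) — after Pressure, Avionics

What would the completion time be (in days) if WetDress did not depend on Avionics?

Original critical path: Pressure→StaticFire = 6+7 = 13 ⇒ 13 days.
Dropping Avionics→WetDress doesn't change WetDress's earliest start (5); another predecessor still binds.
New critical path: Pressure→StaticFire = 6+7 = 13 ⇒ 13 days.

13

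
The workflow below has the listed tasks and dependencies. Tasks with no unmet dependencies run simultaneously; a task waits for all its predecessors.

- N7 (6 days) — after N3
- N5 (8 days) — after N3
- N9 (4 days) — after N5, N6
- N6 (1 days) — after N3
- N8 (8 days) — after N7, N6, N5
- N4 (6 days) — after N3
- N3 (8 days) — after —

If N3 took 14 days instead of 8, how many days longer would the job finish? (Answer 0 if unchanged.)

6

Critical path before the change: N3→N5→N8 = 8+8+8 = 24 giving 24 days.
N3 is on the critical path; changing it to 14 makes that path 30 days.
The critical path is still N3→N5→N8; finish is now 30 days.
Change in finish: 30 − 24 = +6 days.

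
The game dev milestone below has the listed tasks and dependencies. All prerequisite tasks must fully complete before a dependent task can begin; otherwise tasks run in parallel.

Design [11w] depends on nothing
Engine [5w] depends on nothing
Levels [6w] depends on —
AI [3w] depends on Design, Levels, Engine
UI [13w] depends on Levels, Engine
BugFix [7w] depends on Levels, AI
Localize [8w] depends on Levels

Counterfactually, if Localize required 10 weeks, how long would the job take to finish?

Baseline: Design→AI→BugFix = 11+3+7 = 21 → 21 weeks.
The longest path through Localize is only 14 weeks, so Localize has float 7.
No other chain overtakes it, so the finish is 21 weeks.

21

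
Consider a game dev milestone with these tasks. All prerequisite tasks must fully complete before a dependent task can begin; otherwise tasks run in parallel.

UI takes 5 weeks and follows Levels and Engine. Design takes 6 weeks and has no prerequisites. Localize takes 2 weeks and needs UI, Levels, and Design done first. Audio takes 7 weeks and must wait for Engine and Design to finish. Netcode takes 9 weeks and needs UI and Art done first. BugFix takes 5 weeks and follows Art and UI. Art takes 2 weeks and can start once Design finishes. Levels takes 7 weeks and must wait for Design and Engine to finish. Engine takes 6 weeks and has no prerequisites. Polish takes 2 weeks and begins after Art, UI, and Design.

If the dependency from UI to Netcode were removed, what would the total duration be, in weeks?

Before: longest chain Design→Levels→UI→Netcode = 6+7+5+9 = 27, finish 27.
Without UI→Netcode, Netcode's earliest start moves from 18 to 8.
New critical path: Design→Levels→UI→BugFix = 6+7+5+5 = 23 ⇒ 23 weeks.

23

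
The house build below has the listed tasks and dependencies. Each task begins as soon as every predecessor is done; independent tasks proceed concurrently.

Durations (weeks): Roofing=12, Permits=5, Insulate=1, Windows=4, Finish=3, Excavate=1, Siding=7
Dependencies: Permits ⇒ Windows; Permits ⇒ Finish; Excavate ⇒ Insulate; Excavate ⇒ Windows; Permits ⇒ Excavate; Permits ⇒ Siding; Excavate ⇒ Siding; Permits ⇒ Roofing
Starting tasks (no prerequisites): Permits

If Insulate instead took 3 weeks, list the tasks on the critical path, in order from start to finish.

As given, the longest chain is Permits→Roofing = 5+12 = 17, so the finish is 17 weeks.
The longest path through Insulate is only 7 weeks, so Insulate has float 10.
No other chain overtakes it, so the finish is 17 weeks.

Permits, Roofing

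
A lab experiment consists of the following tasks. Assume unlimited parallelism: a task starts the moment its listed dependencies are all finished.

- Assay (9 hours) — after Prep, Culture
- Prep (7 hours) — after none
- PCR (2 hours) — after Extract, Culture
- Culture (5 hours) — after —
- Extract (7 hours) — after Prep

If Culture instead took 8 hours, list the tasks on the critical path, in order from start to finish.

Culture, Assay

Actual critical path: Prep→Extract→PCR = 7+7+2 = 16 ⇒ 16 hours.
Culture has 2 hours of float (longest path through it is 14).
The binding chain switches to Culture→Assay = 8+9 = 17; finish 17 hours.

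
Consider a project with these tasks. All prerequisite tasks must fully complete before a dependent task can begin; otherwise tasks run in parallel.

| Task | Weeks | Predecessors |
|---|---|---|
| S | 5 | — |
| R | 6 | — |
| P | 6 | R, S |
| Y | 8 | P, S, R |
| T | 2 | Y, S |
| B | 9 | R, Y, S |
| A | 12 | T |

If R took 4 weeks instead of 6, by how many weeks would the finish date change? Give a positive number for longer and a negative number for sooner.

-1

Baseline: R→P→Y→T→A = 6+6+8+2+12 = 34 → 34 weeks.
R is on the critical path; changing it to 4 makes that path 32 weeks.
Now S→P→Y→T→A = 5+6+8+2+12 = 33 is longest, so the finish becomes 33 weeks.
Change in finish: 33 − 34 = -1 weeks.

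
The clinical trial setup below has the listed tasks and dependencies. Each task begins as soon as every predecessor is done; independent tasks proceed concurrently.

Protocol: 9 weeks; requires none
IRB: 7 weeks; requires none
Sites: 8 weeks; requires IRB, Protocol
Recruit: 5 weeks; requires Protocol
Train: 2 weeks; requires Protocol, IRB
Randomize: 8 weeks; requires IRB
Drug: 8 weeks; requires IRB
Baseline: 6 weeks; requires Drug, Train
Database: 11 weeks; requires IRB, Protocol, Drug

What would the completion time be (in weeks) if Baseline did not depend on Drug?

Before: longest chain IRB→Drug→Database = 7+8+11 = 26, finish 26.
Without Drug→Baseline, Baseline's earliest start moves from 15 to 11.
After: IRB→Drug→Database = 7+8+11 = 26 → 26 weeks.

26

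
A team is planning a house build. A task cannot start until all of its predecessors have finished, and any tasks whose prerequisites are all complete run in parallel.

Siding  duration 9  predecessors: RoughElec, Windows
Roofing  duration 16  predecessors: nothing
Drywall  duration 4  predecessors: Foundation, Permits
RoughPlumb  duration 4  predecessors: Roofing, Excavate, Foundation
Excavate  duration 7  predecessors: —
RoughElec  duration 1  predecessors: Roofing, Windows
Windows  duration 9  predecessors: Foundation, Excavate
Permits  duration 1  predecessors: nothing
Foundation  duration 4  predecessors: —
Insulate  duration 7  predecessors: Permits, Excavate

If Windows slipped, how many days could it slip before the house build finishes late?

0

The longest chain is Excavate→Windows→RoughElec→Siding = 7+9+1+9 = 26; overall finish 26 days.
The longest chain containing Windows totals 26 days.
So Windows can slip 16 − 16 = 0 days.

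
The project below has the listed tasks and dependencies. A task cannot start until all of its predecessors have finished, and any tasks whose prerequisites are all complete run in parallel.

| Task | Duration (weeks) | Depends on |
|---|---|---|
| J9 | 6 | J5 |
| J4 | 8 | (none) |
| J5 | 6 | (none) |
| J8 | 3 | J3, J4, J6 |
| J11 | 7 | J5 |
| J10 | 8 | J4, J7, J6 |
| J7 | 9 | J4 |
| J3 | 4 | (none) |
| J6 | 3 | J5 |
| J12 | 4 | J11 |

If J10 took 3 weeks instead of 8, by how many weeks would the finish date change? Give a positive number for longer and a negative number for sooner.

Baseline: J4→J7→J10 = 8+9+8 = 25 → 25 weeks.
Since J10 is critical, the -5 change carries straight to that chain (now 20 weeks).
The critical path is still J4→J7→J10; finish is now 20 weeks.
Change in finish: 20 − 25 = -5 weeks.

-5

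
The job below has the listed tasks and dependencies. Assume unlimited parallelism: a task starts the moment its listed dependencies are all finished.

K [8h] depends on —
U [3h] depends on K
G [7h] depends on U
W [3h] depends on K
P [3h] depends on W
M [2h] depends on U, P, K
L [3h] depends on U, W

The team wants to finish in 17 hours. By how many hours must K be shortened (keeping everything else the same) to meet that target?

Current finish: 18 hours; target: 17.
K is on every critical path, so each hour cut from K cuts the finish by one (this holds down to a finish of 11).
Need 18 − 17 = 1 hour off K → K becomes 7 hours, finish becomes 17.

1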